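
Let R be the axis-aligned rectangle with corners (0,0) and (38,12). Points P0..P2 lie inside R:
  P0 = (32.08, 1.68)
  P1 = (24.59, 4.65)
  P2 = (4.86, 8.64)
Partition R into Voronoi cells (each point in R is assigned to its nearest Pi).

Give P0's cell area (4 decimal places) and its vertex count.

Area of P0's cell: 102.4901 (4 vertices)

1. box [0,38]×[0,12]: [(0, 0) (38, 0) (38, 12) (0, 12)]
2. ⊥bis P0·P1 via (28.335,3.165): [(27.08, 0) (38, 0) (38, 12) (31.8383, 12)]  |A|=102.4901
3. ⊥bis P0·P2 via (18.47,5.16): [(27.08, 0) (38, 0) (38, 12) (31.8383, 12)]  |A|=102.4901
4. canonical 4-gon: [(27.08, 0) (38, 0) (38, 12) (31.8383, 12)]
5. shoelace: 102.4901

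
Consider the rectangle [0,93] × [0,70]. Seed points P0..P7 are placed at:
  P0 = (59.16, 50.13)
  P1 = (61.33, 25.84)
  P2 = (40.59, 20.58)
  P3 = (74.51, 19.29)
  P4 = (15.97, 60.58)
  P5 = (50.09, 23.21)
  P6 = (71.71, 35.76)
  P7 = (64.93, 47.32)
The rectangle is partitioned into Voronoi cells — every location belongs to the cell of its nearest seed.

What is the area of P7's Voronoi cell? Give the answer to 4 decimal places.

Area of P7's cell: 635.1110

1. box [0,93]×[0,70]: [(0, 0) (93, 0) (93, 70) (0, 70)]
2. ⊥bis P7·P0 via (62.045,48.725): [(38.3158, 0) (93, 0) (93, 70) (72.406, 70)]  |A|=2634.7369
3. ⊥bis P7·P1 via (63.13,36.58): [(56.6586, 37.6646) (93, 31.5739) (93, 70) (72.406, 70)]  |A|=1031.1889
4. ⊥bis P7·P2 via (52.76,33.95): [(56.6586, 37.6646) (93, 31.5739) (93, 70) (72.406, 70)]  |A|=1031.1889
5. ⊥bis P7·P3 via (69.72,33.305): [(56.6586, 37.6646) (73.9812, 34.7614) (93, 41.2616) (93, 70) (72.406, 70)]  |A|=939.0645
6. ⊥bis P7·P4 via (40.45,53.95): [(56.6586, 37.6646) (73.9812, 34.7614) (93, 41.2616) (93, 70) (72.406, 70)]  |A|=939.0645
7. ⊥bis P7·P5 via (57.51,35.265): [(56.6586, 37.6646) (73.9812, 34.7614) (93, 41.2616) (93, 70) (72.406, 70)]  |A|=939.0645
8. ⊥bis P7·P6 via (68.32,41.54): [(56.6586, 37.6646) (60.5892, 37.0058) (93, 56.0149) (93, 70) (72.406, 70)]  |A|=635.111
9. canonical 5-gon: [(56.6586, 37.6646) (60.5892, 37.0058) (93, 56.0149) (93, 70) (72.406, 70)]
10. shoelace: 635.111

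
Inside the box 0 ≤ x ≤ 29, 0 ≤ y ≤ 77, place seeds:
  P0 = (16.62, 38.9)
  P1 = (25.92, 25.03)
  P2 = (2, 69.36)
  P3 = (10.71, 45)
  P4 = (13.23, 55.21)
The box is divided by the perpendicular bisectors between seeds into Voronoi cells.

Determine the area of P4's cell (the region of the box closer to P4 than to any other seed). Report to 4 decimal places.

Area of P4's cell: 508.2867

1. box [0,29]×[0,77]: [(0, 0) (29, 0) (29, 77) (0, 77)]
2. ⊥bis P4·P0 via (14.925,47.055): [(0, 43.9529) (29, 49.9805) (29, 77) (0, 77)]  |A|=870.9667
3. ⊥bis P4·P1 via (19.575,40.12): [(0, 43.9529) (29, 49.9805) (29, 77) (0, 77)]  |A|=870.9667
4. ⊥bis P4·P2 via (7.615,62.285): [(0, 56.2414) (0, 43.9529) (29, 49.9805) (29, 77) (26.1562, 77)]  |A|=599.4845
5. ⊥bis P4·P3 via (11.97,50.105): [(0, 56.2414) (0, 53.0594) (20.0291, 48.1159) (29, 49.9805) (29, 77) (26.1562, 77)]  |A|=508.2867
6. canonical 6-gon: [(0, 56.2414) (0, 53.0594) (20.0291, 48.1159) (29, 49.9805) (29, 77) (26.1562, 77)]
7. shoelace: 508.2867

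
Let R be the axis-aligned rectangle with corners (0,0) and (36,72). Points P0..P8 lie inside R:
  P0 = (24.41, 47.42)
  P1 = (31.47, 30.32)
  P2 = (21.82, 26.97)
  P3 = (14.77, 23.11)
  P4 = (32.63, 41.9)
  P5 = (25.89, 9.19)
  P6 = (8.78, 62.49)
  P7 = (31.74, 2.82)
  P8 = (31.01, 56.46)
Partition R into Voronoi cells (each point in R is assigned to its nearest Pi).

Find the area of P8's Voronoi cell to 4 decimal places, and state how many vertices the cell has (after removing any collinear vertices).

1. box [0,36]×[0,72]: [(0, 0) (36, 0) (36, 72) (0, 72)]
2. ⊥bis P8·P0 via (27.71,51.94): [(36, 45.8876) (36, 72) (0.2339, 72)]  |A|=466.9702
3. ⊥bis P8·P1 via (31.24,43.39): [(36, 45.8876) (36, 72) (0.2339, 72)]  |A|=466.9702
4. ⊥bis P8·P2 via (26.415,41.715): [(36, 45.8876) (36, 72) (0.2339, 72)]  |A|=466.9702
5. ⊥bis P8·P3 via (22.89,39.785): [(36, 45.8876) (36, 72) (0.2339, 72)]  |A|=466.9702
6. ⊥bis P8·P4 via (31.82,49.18): [(31.534, 49.1482) (36, 49.6451) (36, 72) (0.2339, 72)]  |A|=458.5796
7. ⊥bis P8·P5 via (28.45,32.825): [(31.534, 49.1482) (36, 49.6451) (36, 72) (0.2339, 72)]  |A|=458.5796
8. ⊥bis P8·P6 via (19.895,59.475): [(19.4808, 57.948) (31.534, 49.1482) (36, 49.6451) (36, 72) (23.2925, 72)]  |A|=296.5704
9. ⊥bis P8·P7 via (31.375,29.64): [(19.4808, 57.948) (31.534, 49.1482) (36, 49.6451) (36, 72) (23.2925, 72)]  |A|=296.5704
10. canonical 5-gon: [(19.4808, 57.948) (31.534, 49.1482) (36, 49.6451) (36, 72) (23.2925, 72)]
11. shoelace: 296.5704

Area of P8's cell: 296.5704 (5 vertices)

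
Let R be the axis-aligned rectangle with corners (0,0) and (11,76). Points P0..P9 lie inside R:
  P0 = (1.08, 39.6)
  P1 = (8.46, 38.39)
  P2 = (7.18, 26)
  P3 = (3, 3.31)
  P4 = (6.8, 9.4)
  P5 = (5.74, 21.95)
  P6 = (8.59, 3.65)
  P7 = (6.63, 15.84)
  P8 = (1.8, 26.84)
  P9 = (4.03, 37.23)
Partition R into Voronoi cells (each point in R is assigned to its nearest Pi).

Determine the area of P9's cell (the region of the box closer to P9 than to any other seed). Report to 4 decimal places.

Area of P9's cell: 46.0510

1. box [0,11]×[0,76]: [(0, 0) (11, 0) (11, 76) (0, 76)]
2. ⊥bis P9·P0 via (2.555,38.415): [(0, 35.2347) (0, 0) (11, 0) (11, 48.9267)]  |A|=462.8879
3. ⊥bis P9·P1 via (6.245,37.81): [(5.2185, 41.7303) (0, 35.2347) (0, 0) (11, 0) (11, 19.6508)]  |A|=378.2582
4. ⊥bis P9·P2 via (5.605,31.615): [(7.7124, 32.2061) (5.2185, 41.7303) (0, 35.2347) (0, 30.0428)]  |A|=52.9715
5. ⊥bis P9·P3 via (3.515,20.27): [(7.7124, 32.2061) (5.2185, 41.7303) (0, 35.2347) (0, 30.0428)]  |A|=52.9715
6. ⊥bis P9·P4 via (5.415,23.315): [(7.7124, 32.2061) (5.2185, 41.7303) (0, 35.2347) (0, 30.0428)]  |A|=52.9715
7. ⊥bis P9·P5 via (4.885,29.59): [(7.7124, 32.2061) (5.2185, 41.7303) (0, 35.2347) (0, 30.0428)]  |A|=52.9715
8. ⊥bis P9·P6 via (6.31,20.44): [(7.7124, 32.2061) (5.2185, 41.7303) (0, 35.2347) (0, 30.0428)]  |A|=52.9715
9. ⊥bis P9·P7 via (5.33,26.535): [(7.7124, 32.2061) (5.2185, 41.7303) (0, 35.2347) (0, 30.0428)]  |A|=52.9715
10. ⊥bis P9·P8 via (2.915,32.035): [(5.2872, 31.5259) (7.7124, 32.2061) (5.2185, 41.7303) (0, 35.2347) (0, 32.6606)]  |A|=46.051
11. canonical 5-gon: [(5.2872, 31.5259) (7.7124, 32.2061) (5.2185, 41.7303) (0, 35.2347) (0, 32.6606)]
12. shoelace: 46.051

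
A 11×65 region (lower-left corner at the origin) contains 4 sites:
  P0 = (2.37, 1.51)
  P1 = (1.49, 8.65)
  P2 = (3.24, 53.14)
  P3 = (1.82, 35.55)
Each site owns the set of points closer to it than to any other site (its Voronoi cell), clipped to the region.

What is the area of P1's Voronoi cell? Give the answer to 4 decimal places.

Area of P1's cell: 181.8611

1. box [0,11]×[0,65]: [(0, 0) (11, 0) (11, 65) (0, 65)]
2. ⊥bis P1·P0 via (1.93,5.08): [(0, 4.8421) (11, 6.1979) (11, 65) (0, 65)]  |A|=654.28
3. ⊥bis P1·P2 via (2.365,30.895): [(0, 30.988) (0, 4.8421) (11, 6.1979) (11, 30.5553)]  |A|=277.7685
4. ⊥bis P1·P3 via (1.655,22.1): [(0, 22.1203) (0, 4.8421) (11, 6.1979) (11, 21.9854)]  |A|=181.8611
5. canonical 4-gon: [(0, 22.1203) (0, 4.8421) (11, 6.1979) (11, 21.9854)]
6. shoelace: 181.8611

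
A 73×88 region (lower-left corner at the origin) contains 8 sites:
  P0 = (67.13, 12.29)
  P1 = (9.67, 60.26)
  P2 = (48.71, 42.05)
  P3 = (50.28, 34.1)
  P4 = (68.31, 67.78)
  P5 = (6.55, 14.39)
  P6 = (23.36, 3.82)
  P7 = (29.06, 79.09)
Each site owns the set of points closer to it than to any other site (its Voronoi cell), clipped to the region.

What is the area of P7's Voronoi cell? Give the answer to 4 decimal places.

1. box [0,73]×[0,88]: [(0, 0) (73, 0) (73, 88) (0, 88)]
2. ⊥bis P7·P0 via (48.095,45.69): [(0, 18.2802) (73, 59.8836) (73, 88) (0, 88)]  |A|=3571.0219
3. ⊥bis P7·P1 via (19.365,69.675): [(44.5946, 43.6951) (73, 59.8836) (73, 88) (1.5692, 88)]  |A|=1981.6956
4. ⊥bis P7·P2 via (38.885,60.57): [(31.8377, 56.8314) (73, 78.6683) (73, 88) (1.5692, 88)]  |A|=1305.2577
5. ⊥bis P7·P3 via (39.67,56.595): [(31.8377, 56.8314) (73, 78.6683) (73, 88) (1.5692, 88)]  |A|=1305.2577
6. ⊥bis P7·P4 via (48.685,73.435): [(31.8377, 56.8314) (46.0774, 64.3856) (52.8819, 88) (1.5692, 88)]  |A|=942.1027
7. ⊥bis P7·P5 via (17.805,46.74): [(31.8377, 56.8314) (46.0774, 64.3856) (52.8819, 88) (1.5692, 88)]  |A|=942.1027
8. ⊥bis P7·P6 via (26.21,41.455): [(31.8377, 56.8314) (46.0774, 64.3856) (52.8819, 88) (1.5692, 88)]  |A|=942.1027
9. canonical 4-gon: [(31.8377, 56.8314) (46.0774, 64.3856) (52.8819, 88) (1.5692, 88)]
10. shoelace: 942.1027

Area of P7's cell: 942.1027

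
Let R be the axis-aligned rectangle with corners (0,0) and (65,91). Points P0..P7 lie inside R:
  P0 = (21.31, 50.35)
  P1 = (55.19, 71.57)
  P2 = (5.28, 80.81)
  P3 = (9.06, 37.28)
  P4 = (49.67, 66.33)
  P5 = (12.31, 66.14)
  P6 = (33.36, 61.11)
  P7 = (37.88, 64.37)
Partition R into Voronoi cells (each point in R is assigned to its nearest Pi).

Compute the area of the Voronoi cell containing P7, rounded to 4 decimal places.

Area of P7's cell: 413.7655

1. box [0,65]×[0,91]: [(0, 0) (65, 0) (65, 91) (0, 91)]
2. ⊥bis P7·P0 via (29.595,57.36): [(65, 15.5154) (65, 91) (1.1319, 91)]  |A|=2410.5262
3. ⊥bis P7·P1 via (46.535,67.97): [(65, 15.5154) (65, 23.5771) (36.9558, 91) (1.1319, 91)]  |A|=1465.115
4. ⊥bis P7·P2 via (21.58,72.59): [(19.7609, 68.9828) (65, 15.5154) (65, 23.5771) (36.9558, 91) (30.8641, 91)]  |A|=1137.8055
5. ⊥bis P7·P3 via (23.47,50.825): [(19.7609, 68.9828) (65, 15.5154) (65, 23.5771) (36.9558, 91) (30.8641, 91)]  |A|=1137.8055
6. ⊥bis P7·P4 via (43.775,65.35): [(19.7609, 68.9828) (48.8954, 34.5492) (41.212, 80.7675) (36.9558, 91) (30.8641, 91)]  |A|=742.8793
7. ⊥bis P7·P5 via (25.095,65.255): [(26.2428, 81.8361) (24.9301, 62.8733) (48.8954, 34.5492) (41.212, 80.7675) (36.9558, 91) (30.8641, 91)]  |A|=689.8578
8. ⊥bis P7·P6 via (35.62,62.74): [(26.2428, 81.8361) (25.8578, 76.2753) (46.7816, 47.2644) (41.212, 80.7675) (36.9558, 91) (30.8641, 91)]  |A|=413.7655
9. canonical 6-gon: [(26.2428, 81.8361) (25.8578, 76.2753) (46.7816, 47.2644) (41.212, 80.7675) (36.9558, 91) (30.8641, 91)]
10. shoelace: 413.7655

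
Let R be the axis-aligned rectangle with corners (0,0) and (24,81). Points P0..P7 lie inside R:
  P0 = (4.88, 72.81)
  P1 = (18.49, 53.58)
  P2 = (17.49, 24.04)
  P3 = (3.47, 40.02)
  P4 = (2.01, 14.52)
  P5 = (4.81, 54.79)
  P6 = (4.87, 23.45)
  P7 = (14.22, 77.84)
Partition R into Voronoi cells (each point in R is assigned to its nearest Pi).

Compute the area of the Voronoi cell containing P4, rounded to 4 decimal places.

Area of P4's cell: 292.8701

1. box [0,24]×[0,81]: [(0, 0) (24, 0) (24, 81) (0, 81)]
2. ⊥bis P4·P0 via (3.445,43.665): [(0, 43.8346) (0, 0) (24, 0) (24, 42.6529)]  |A|=1037.8507
3. ⊥bis P4·P1 via (10.25,34.05): [(0, 38.3746) (0, 0) (24, 0) (24, 28.2487)]  |A|=799.4796
4. ⊥bis P4·P2 via (9.75,19.28): [(0, 35.134) (0, 0) (21.607, 0)]  |A|=379.5692
5. ⊥bis P4·P3 via (2.74,27.27): [(4.9128, 27.1456) (0, 27.4269) (0, 0) (21.607, 0)]  |A|=360.6376
6. ⊥bis P4·P5 via (3.41,34.655): [(4.9128, 27.1456) (0, 27.4269) (0, 0) (21.607, 0)]  |A|=360.6376
7. ⊥bis P4·P6 via (3.44,18.985): [(11.5236, 16.3961) (0, 20.0867) (0, 0) (21.607, 0)]  |A|=292.8701
8. ⊥bis P4·P7 via (8.115,46.18): [(11.5236, 16.3961) (0, 20.0867) (0, 0) (21.607, 0)]  |A|=292.8701
9. canonical 4-gon: [(11.5236, 16.3961) (0, 20.0867) (0, 0) (21.607, 0)]
10. shoelace: 292.8701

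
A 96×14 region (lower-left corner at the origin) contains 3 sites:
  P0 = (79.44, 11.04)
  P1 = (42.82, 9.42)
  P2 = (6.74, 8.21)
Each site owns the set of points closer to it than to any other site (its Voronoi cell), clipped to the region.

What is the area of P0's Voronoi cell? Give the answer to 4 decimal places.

Area of P0's cell: 486.1796

1. box [0,96]×[0,14]: [(0, 0) (96, 0) (96, 14) (0, 14)]
2. ⊥bis P0·P1 via (61.13,10.23): [(61.5826, 0) (96, 0) (96, 14) (60.9632, 14)]  |A|=486.1796
3. ⊥bis P0·P2 via (43.09,9.625): [(61.5826, 0) (96, 0) (96, 14) (60.9632, 14)]  |A|=486.1796
4. canonical 4-gon: [(61.5826, 0) (96, 0) (96, 14) (60.9632, 14)]
5. shoelace: 486.1796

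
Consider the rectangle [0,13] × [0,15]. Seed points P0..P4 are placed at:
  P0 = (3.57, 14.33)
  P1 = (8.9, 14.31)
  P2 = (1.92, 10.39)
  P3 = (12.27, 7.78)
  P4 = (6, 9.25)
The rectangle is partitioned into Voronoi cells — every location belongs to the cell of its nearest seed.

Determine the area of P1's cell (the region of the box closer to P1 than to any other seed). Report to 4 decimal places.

1. box [0,13]×[0,15]: [(0, 0) (13, 0) (13, 15) (0, 15)]
2. ⊥bis P1·P0 via (6.235,14.32): [(6.1813, 0) (13, 0) (13, 15) (6.2376, 15)]  |A|=101.8589
3. ⊥bis P1·P2 via (5.41,12.35): [(6.2222, 10.9038) (12.3458, 0) (13, 0) (13, 15) (6.2376, 15)]  |A|=68.2503
4. ⊥bis P1·P3 via (10.585,11.045): [(6.2222, 10.9038) (7.1411, 9.2677) (13, 12.2913) (13, 15) (6.2376, 15)]  |A|=29.2118
5. ⊥bis P1·P4 via (7.45,11.78): [(6.2281, 12.4803) (9.6102, 10.5419) (13, 12.2913) (13, 15) (6.2376, 15)]  |A|=23.9348
6. canonical 5-gon: [(6.2281, 12.4803) (9.6102, 10.5419) (13, 12.2913) (13, 15) (6.2376, 15)]
7. shoelace: 23.9348

Area of P1's cell: 23.9348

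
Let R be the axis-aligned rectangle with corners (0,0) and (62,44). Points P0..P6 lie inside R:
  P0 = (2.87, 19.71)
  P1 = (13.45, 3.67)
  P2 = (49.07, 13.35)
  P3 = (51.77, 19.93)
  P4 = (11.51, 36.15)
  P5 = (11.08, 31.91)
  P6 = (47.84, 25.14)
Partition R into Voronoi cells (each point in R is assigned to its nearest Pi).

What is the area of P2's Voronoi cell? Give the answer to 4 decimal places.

Area of P2's cell: 511.7434

1. box [0,62]×[0,44]: [(0, 0) (62, 0) (62, 44) (0, 44)]
2. ⊥bis P2·P0 via (25.97,16.53): [(23.6944, 0) (62, 0) (62, 44) (29.7516, 44)]  |A|=1552.1874
3. ⊥bis P2·P1 via (31.26,8.51): [(27.0159, 24.1273) (33.5727, 0) (62, 0) (62, 44) (29.7516, 44)]  |A|=1433.0199
4. ⊥bis P2·P3 via (50.42,16.64): [(27.2916, 26.1304) (27.0159, 24.1273) (33.5727, 0) (62, 0) (62, 11.8883)]  |A|=587.6141
5. ⊥bis P2·P4 via (30.29,24.75): [(30.3629, 24.8701) (27.9115, 20.8317) (33.5727, 0) (62, 0) (62, 11.8883)]  |A|=578.5164
6. ⊥bis P2·P5 via (30.075,22.63): [(31.0347, 24.5944) (28.3708, 19.1417) (33.5727, 0) (62, 0) (62, 11.8883)]  |A|=573.3187
7. ⊥bis P2·P6 via (48.455,19.245): [(44.9601, 18.8804) (28.8972, 17.2046) (33.5727, 0) (62, 0) (62, 11.8883)]  |A|=511.7434
8. canonical 5-gon: [(44.9601, 18.8804) (28.8972, 17.2046) (33.5727, 0) (62, 0) (62, 11.8883)]
9. shoelace: 511.7434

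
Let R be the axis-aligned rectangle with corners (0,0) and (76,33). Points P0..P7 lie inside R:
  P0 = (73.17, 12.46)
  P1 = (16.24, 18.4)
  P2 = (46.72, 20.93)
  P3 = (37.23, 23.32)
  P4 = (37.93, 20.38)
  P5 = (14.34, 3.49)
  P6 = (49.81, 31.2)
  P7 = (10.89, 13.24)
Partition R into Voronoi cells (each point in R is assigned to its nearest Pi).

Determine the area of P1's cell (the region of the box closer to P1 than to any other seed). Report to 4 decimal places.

1. box [0,76]×[0,33]: [(0, 0) (76, 0) (76, 33) (0, 33)]
2. ⊥bis P1·P0 via (44.705,15.43): [(0, 0) (43.0951, 0) (46.5382, 33) (0, 33)]  |A|=1478.9492
3. ⊥bis P1·P2 via (31.48,19.665): [(0, 0) (33.1123, 0) (30.3731, 33) (0, 33)]  |A|=1047.5095
4. ⊥bis P1·P3 via (26.735,20.86): [(0, 0) (31.6245, 0) (23.8894, 33) (0, 33)]  |A|=915.9801
5. ⊥bis P1·P4 via (27.085,19.39): [(0, 0) (28.855, 0) (27.0885, 19.352) (23.8894, 33) (0, 33)]  |A|=889.1825
6. ⊥bis P1·P5 via (15.29,10.945): [(0, 12.8934) (28.0038, 9.3249) (27.0885, 19.352) (23.8894, 33) (0, 33)]  |A|=574.1154
7. ⊥bis P1·P6 via (33.025,24.8): [(0, 12.8934) (28.0038, 9.3249) (27.0885, 19.352) (23.8894, 33) (0, 33)]  |A|=574.1154
8. ⊥bis P1·P7 via (13.565,15.82): [(0, 29.8845) (18.684, 10.5125) (28.0038, 9.3249) (27.0885, 19.352) (23.8894, 33) (0, 33)]  |A|=415.3847
9. canonical 6-gon: [(0, 29.8845) (18.684, 10.5125) (28.0038, 9.3249) (27.0885, 19.352) (23.8894, 33) (0, 33)]
10. shoelace: 415.3847

Area of P1's cell: 415.3847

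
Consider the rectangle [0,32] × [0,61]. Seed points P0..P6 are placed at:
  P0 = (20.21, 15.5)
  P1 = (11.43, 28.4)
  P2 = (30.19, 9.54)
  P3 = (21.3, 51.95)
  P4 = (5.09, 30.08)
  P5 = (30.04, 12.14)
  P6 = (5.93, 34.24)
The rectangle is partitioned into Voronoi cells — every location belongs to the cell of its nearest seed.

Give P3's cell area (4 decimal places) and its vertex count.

1. box [0,32]×[0,61]: [(0, 0) (32, 0) (32, 61) (0, 61)]
2. ⊥bis P3·P0 via (20.755,33.725): [(0, 34.3457) (32, 33.3887) (32, 61) (0, 61)]  |A|=868.2498
3. ⊥bis P3·P1 via (16.365,40.175): [(0, 47.0337) (32, 33.6222) (32, 61) (0, 61)]  |A|=661.5048
4. ⊥bis P3·P2 via (25.745,30.745): [(0, 47.0337) (32, 33.6222) (32, 61) (0, 61)]  |A|=661.5048
5. ⊥bis P3·P4 via (13.195,41.015): [(0, 50.7951) (11.6781, 42.1393) (32, 33.6222) (32, 61) (0, 61)]  |A|=639.5418
6. ⊥bis P3·P5 via (25.67,32.045): [(0, 50.7951) (11.6781, 42.1393) (32, 33.6222) (32, 61) (0, 61)]  |A|=639.5418
7. ⊥bis P3·P6 via (13.615,43.095): [(0, 54.9111) (17.5535, 39.6769) (32, 33.6222) (32, 61) (0, 61)]  |A|=592.3672
8. canonical 5-gon: [(0, 54.9111) (17.5535, 39.6769) (32, 33.6222) (32, 61) (0, 61)]
9. shoelace: 592.3672

Area of P3's cell: 592.3672 (5 vertices)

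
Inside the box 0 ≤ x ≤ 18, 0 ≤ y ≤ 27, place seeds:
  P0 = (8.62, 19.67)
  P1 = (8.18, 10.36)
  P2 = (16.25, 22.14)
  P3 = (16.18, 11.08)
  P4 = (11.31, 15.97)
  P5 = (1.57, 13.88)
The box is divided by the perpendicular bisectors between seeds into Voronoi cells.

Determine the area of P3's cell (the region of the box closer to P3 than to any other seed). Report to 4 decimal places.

1. box [0,18]×[0,27]: [(0, 0) (18, 0) (18, 27) (0, 27)]
2. ⊥bis P3·P0 via (12.4,15.375): [(0, 4.4618) (0, 0) (18, 0) (18, 20.3035)]  |A|=222.8883
3. ⊥bis P3·P1 via (12.18,10.72): [(11.8079, 14.8539) (13.1448, 0) (18, 0) (18, 20.3035)]  |A|=98.9197
4. ⊥bis P3·P2 via (16.215,16.61): [(13.8205, 16.6252) (11.8079, 14.8539) (13.1448, 0) (18, 0) (18, 16.5987)]  |A|=91.1775
5. ⊥bis P3·P4 via (13.745,13.525): [(16.8387, 16.6061) (12.0771, 11.8639) (13.1448, 0) (18, 0) (18, 16.5987)]  |A|=80.7284
6. ⊥bis P3·P5 via (8.875,12.48): [(16.8387, 16.6061) (12.0771, 11.8639) (13.1448, 0) (18, 0) (18, 16.5987)]  |A|=80.7284
7. canonical 5-gon: [(16.8387, 16.6061) (12.0771, 11.8639) (13.1448, 0) (18, 0) (18, 16.5987)]
8. shoelace: 80.7284

Area of P3's cell: 80.7284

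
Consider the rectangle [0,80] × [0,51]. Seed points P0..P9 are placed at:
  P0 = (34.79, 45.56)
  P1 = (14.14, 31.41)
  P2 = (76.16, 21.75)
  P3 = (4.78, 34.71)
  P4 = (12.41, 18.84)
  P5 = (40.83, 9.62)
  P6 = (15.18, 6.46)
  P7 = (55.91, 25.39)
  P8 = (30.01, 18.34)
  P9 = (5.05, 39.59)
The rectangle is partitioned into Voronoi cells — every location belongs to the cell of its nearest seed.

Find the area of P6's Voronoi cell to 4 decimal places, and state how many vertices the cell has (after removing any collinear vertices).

1. box [0,80]×[0,51]: [(0, 0) (80, 0) (80, 51) (0, 51)]
2. ⊥bis P6·P0 via (24.985,26.01): [(0, 38.5408) (0, 0) (76.8458, 0)]  |A|=1480.8515
3. ⊥bis P6·P1 via (14.66,18.935): [(37.217, 19.8753) (0, 18.3239) (0, 0) (76.8458, 0)]  |A|=1104.6454
4. ⊥bis P6·P2 via (45.67,14.105): [(45.231, 15.8559) (37.217, 19.8753) (0, 18.3239) (0, 0) (49.2067, 0)]  |A|=885.5228
5. ⊥bis P6·P3 via (9.98,20.585): [(45.231, 15.8559) (37.217, 19.8753) (4.3282, 18.5043) (0, 16.9109) (0, 0) (49.2067, 0)]  |A|=882.465
6. ⊥bis P6·P4 via (13.795,12.65): [(45.231, 15.8559) (39.9533, 18.5029) (0, 9.5634) (0, 0) (49.2067, 0)]  |A|=682.8564
7. ⊥bis P6·P5 via (28.005,8.04): [(27.0711, 15.6205) (0, 9.5634) (0, 0) (28.9955, 0)]  |A|=355.908
8. ⊥bis P6·P7 via (35.545,15.925): [(27.0711, 15.6205) (0, 9.5634) (0, 0) (28.9955, 0)]  |A|=355.908
9. ⊥bis P6·P8 via (22.595,12.4): [(28.3534, 5.2116) (21.0876, 14.2817) (0, 9.5634) (0, 0) (28.9955, 0)]  |A|=323.9089
10. ⊥bis P6·P9 via (10.115,23.025): [(28.3534, 5.2116) (21.0876, 14.2817) (0, 9.5634) (0, 0) (28.9955, 0)]  |A|=323.9089
11. canonical 5-gon: [(28.3534, 5.2116) (21.0876, 14.2817) (0, 9.5634) (0, 0) (28.9955, 0)]
12. shoelace: 323.9089

Area of P6's cell: 323.9089 (5 vertices)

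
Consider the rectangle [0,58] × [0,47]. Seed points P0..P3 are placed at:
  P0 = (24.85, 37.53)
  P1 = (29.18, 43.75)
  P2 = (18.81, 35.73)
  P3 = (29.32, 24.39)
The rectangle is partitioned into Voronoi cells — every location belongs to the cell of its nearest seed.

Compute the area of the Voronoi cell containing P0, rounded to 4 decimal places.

1. box [0,58]×[0,47]: [(0, 0) (58, 0) (58, 47) (0, 47)]
2. ⊥bis P0·P1 via (27.015,40.64): [(0, 0) (58, 0) (58, 19.0701) (17.8789, 47) (0, 47)]  |A|=2165.7103
3. ⊥bis P0·P2 via (21.83,36.63): [(32.7462, 0) (58, 0) (58, 19.0701) (18.9649, 46.244)]  |A|=956.1187
4. ⊥bis P0·P3 via (27.085,30.96): [(23.8479, 29.8588) (36.3787, 34.1216) (18.9649, 46.244)]  |A|=113.0673
5. canonical 3-gon: [(23.8479, 29.8588) (36.3787, 34.1216) (18.9649, 46.244)]
6. shoelace: 113.0673

Area of P0's cell: 113.0673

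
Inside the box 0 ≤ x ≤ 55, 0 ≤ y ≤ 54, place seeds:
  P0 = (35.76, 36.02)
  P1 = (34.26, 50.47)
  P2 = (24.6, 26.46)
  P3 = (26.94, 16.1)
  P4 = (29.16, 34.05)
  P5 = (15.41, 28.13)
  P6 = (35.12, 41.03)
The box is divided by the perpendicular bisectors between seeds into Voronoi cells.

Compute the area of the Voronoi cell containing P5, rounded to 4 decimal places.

1. box [0,55]×[0,54]: [(0, 0) (55, 0) (55, 54) (0, 54)]
2. ⊥bis P5·P0 via (25.585,32.075): [(0, 0) (38.021, 0) (17.0843, 54) (0, 54)]  |A|=1487.8433
3. ⊥bis P5·P1 via (24.835,39.3): [(0, 0) (38.021, 0) (21.7864, 41.8723) (7.4134, 54) (0, 54)]  |A|=1429.1999
4. ⊥bis P5·P2 via (20.005,27.295): [(0, 0) (15.045, 0) (22.3771, 40.3488) (21.7864, 41.8723) (7.4134, 54) (0, 54)]  |A|=965.6732
5. ⊥bis P5·P3 via (21.175,22.115): [(0, 1.8201) (18.6184, 19.6647) (22.3771, 40.3488) (21.7864, 41.8723) (7.4134, 54) (0, 54)]  |A|=800.8023
6. ⊥bis P5·P4 via (22.285,31.09): [(0, 1.8201) (18.6184, 19.6647) (21.1666, 33.6875) (15.2785, 47.3636) (7.4134, 54) (0, 54)]  |A|=769.5781
7. ⊥bis P5·P6 via (25.265,34.58): [(0, 1.8201) (18.6184, 19.6647) (21.1666, 33.6875) (15.2785, 47.3636) (7.4134, 54) (0, 54)]  |A|=769.5781
8. canonical 6-gon: [(0, 1.8201) (18.6184, 19.6647) (21.1666, 33.6875) (15.2785, 47.3636) (7.4134, 54) (0, 54)]
9. shoelace: 769.5781

Area of P5's cell: 769.5781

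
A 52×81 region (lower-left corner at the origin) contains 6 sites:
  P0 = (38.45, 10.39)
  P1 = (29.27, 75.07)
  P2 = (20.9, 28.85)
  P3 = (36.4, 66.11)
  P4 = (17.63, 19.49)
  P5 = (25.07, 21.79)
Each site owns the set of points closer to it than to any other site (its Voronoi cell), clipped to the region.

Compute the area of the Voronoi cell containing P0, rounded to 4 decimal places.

1. box [0,52]×[0,81]: [(0, 0) (52, 0) (52, 81) (0, 81)]
2. ⊥bis P0·P1 via (33.86,42.73): [(0, 37.9243) (0, 0) (52, 0) (52, 45.3046)]  |A|=2163.9506
3. ⊥bis P0·P2 via (29.675,19.62): [(9.0377, 0) (52, 0) (52, 40.8445)]  |A|=877.3869
4. ⊥bis P0·P3 via (37.425,38.25): [(49.7479, 38.7034) (9.0377, 0) (52, 0) (52, 38.7862)]  |A|=875.0692
5. ⊥bis P0·P4 via (28.04,14.94): [(49.7479, 38.7034) (30.3774, 20.2878) (21.51, 0) (52, 0) (52, 38.7862)]  |A|=748.5509
6. ⊥bis P0·P5 via (31.76,16.09): [(51.0684, 38.752) (25.1536, 8.3362) (21.51, 0) (52, 0) (52, 38.7862)]  |A|=661.4438
7. canonical 5-gon: [(51.0684, 38.752) (25.1536, 8.3362) (21.51, 0) (52, 0) (52, 38.7862)]
8. shoelace: 661.4438

Area of P0's cell: 661.4438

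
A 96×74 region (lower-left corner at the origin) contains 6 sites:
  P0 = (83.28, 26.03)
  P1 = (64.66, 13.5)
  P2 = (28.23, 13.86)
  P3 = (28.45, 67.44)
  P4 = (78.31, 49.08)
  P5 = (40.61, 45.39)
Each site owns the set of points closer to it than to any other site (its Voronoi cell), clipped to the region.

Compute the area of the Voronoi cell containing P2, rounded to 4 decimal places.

Area of P2's cell: 1572.5800

1. box [0,96]×[0,74]: [(0, 0) (96, 0) (96, 74) (0, 74)]
2. ⊥bis P2·P0 via (55.755,19.945): [(0, 0) (60.1643, 0) (43.805, 74) (0, 74)]  |A|=3846.862
3. ⊥bis P2·P1 via (46.445,13.68): [(0, 0) (46.3098, 0) (46.9026, 59.988) (43.805, 74) (0, 74)]  |A|=3431.311
4. ⊥bis P2·P3 via (28.34,40.65): [(0, 40.7664) (0, 0) (46.3098, 0) (46.7108, 40.5746)]  |A|=1891.6146
5. ⊥bis P2·P4 via (53.27,31.47): [(0, 40.7664) (0, 0) (46.3098, 0) (46.7108, 40.5746)]  |A|=1891.6146
6. ⊥bis P2·P5 via (34.42,29.625): [(6.1085, 40.7413) (0, 40.7664) (0, 0) (46.3098, 0) (46.5555, 24.8601)]  |A|=1572.58
7. canonical 5-gon: [(6.1085, 40.7413) (0, 40.7664) (0, 0) (46.3098, 0) (46.5555, 24.8601)]
8. shoelace: 1572.58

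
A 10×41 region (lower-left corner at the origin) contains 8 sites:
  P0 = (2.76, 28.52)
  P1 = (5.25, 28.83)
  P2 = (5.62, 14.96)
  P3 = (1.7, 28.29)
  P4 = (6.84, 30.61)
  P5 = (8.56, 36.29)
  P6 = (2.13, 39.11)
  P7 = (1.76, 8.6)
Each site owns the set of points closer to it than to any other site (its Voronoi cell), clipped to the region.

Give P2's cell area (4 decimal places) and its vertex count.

1. box [0,10]×[0,41]: [(0, 0) (10, 0) (10, 41) (0, 41)]
2. ⊥bis P2·P0 via (4.19,21.74): [(0, 20.8563) (0, 0) (10, 0) (10, 22.9654)]  |A|=219.1084
3. ⊥bis P2·P1 via (5.435,21.895): [(4.851, 21.8794) (0, 20.8563) (0, 0) (10, 0) (10, 22.0168)]  |A|=216.6662
4. ⊥bis P2·P3 via (3.66,21.625): [(4.851, 21.8794) (3.6987, 21.6364) (0, 20.5487) (0, 0) (10, 0) (10, 22.0168)]  |A|=216.0973
5. ⊥bis P2·P4 via (6.23,22.785): [(4.851, 21.8794) (3.6987, 21.6364) (0, 20.5487) (0, 0) (10, 0) (10, 22.0168)]  |A|=216.0973
6. ⊥bis P2·P5 via (7.09,25.625): [(4.851, 21.8794) (3.6987, 21.6364) (0, 20.5487) (0, 0) (10, 0) (10, 22.0168)]  |A|=216.0973
7. ⊥bis P2·P6 via (3.875,27.035): [(4.851, 21.8794) (3.6987, 21.6364) (0, 20.5487) (0, 0) (10, 0) (10, 22.0168)]  |A|=216.0973
8. ⊥bis P2·P7 via (3.69,11.78): [(4.851, 21.8794) (3.6987, 21.6364) (0, 20.5487) (0, 14.0195) (10, 7.9503) (10, 22.0168)]  |A|=106.248
9. canonical 6-gon: [(4.851, 21.8794) (3.6987, 21.6364) (0, 20.5487) (0, 14.0195) (10, 7.9503) (10, 22.0168)]
10. shoelace: 106.248

Area of P2's cell: 106.2480 (6 vertices)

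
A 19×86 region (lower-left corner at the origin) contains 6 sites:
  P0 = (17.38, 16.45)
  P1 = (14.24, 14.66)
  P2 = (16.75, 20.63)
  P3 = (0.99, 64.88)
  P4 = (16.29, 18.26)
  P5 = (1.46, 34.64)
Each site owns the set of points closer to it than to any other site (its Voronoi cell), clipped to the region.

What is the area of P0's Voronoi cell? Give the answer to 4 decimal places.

Area of P0's cell: 16.0592

1. box [0,19]×[0,86]: [(0, 0) (19, 0) (19, 86) (0, 86)]
2. ⊥bis P0·P1 via (15.81,15.555): [(0, 43.2887) (19, 9.9591) (19, 86) (0, 86)]  |A|=1128.1452
3. ⊥bis P0·P2 via (17.065,18.54): [(14.3423, 18.1296) (19, 9.9591) (19, 18.8316)]  |A|=20.6628
4. ⊥bis P0·P3 via (9.185,40.665): [(14.3423, 18.1296) (19, 9.9591) (19, 18.8316)]  |A|=20.6628
5. ⊥bis P0·P4 via (16.835,17.355): [(15.3081, 16.4355) (19, 9.9591) (19, 18.6588)]  |A|=16.0592
6. ⊥bis P0·P5 via (9.42,25.545): [(15.3081, 16.4355) (19, 9.9591) (19, 18.6588)]  |A|=16.0592
7. canonical 3-gon: [(15.3081, 16.4355) (19, 9.9591) (19, 18.6588)]
8. shoelace: 16.0592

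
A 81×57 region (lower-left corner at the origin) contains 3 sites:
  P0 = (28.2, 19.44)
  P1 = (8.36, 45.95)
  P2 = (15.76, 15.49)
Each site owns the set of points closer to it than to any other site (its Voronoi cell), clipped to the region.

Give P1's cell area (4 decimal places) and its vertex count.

Area of P1's cell: 887.8188 (4 vertices)

1. box [0,81]×[0,57]: [(0, 0) (81, 0) (81, 57) (0, 57)]
2. ⊥bis P1·P0 via (18.28,32.695): [(0, 19.0143) (50.7561, 57) (0, 57)]  |A|=964.0026
3. ⊥bis P1·P2 via (12.06,30.72): [(0, 27.7901) (17.3622, 32.0081) (50.7561, 57) (0, 57)]  |A|=887.8188
4. canonical 4-gon: [(0, 27.7901) (17.3622, 32.0081) (50.7561, 57) (0, 57)]
5. shoelace: 887.8188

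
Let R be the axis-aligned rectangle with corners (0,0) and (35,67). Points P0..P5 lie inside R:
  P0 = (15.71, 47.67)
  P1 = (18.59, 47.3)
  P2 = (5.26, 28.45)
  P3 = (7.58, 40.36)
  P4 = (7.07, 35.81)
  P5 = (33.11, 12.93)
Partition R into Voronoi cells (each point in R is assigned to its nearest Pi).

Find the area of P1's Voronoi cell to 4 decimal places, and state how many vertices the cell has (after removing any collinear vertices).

Area of P1's cell: 596.8594 (6 vertices)

1. box [0,35]×[0,67]: [(0, 0) (35, 0) (35, 67) (0, 67)]
2. ⊥bis P1·P0 via (17.15,47.485): [(11.0495, 0) (35, 0) (35, 67) (19.6571, 67)]  |A|=1316.3278
3. ⊥bis P1·P2 via (11.925,37.875): [(15.583, 35.2882) (35, 21.5572) (35, 67) (19.6571, 67)]  |A|=684.4551
4. ⊥bis P1·P3 via (13.085,43.83): [(16.0717, 39.0917) (20.7904, 31.6057) (35, 21.5572) (35, 67) (19.6571, 67)]  |A|=673.6522
5. ⊥bis P1·P4 via (12.83,41.555): [(16.0717, 39.0917) (17.4195, 36.9535) (27.4517, 26.8951) (35, 21.5572) (35, 67) (19.6571, 67)]  |A|=663.78
6. ⊥bis P1·P5 via (25.85,30.115): [(16.0717, 39.0917) (17.4195, 36.9535) (24.7174, 29.6365) (35, 33.9805) (35, 67) (19.6571, 67)]  |A|=596.8594
7. canonical 6-gon: [(16.0717, 39.0917) (17.4195, 36.9535) (24.7174, 29.6365) (35, 33.9805) (35, 67) (19.6571, 67)]
8. shoelace: 596.8594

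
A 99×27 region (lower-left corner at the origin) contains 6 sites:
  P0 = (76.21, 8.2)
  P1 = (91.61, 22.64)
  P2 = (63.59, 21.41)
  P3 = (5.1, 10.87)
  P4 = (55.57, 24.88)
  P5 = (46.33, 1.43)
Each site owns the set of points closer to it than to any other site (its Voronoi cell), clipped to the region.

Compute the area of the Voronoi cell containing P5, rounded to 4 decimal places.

1. box [0,99]×[0,27]: [(0, 0) (99, 0) (99, 27) (0, 27)]
2. ⊥bis P5·P0 via (61.27,4.815): [(0, 0) (62.3609, 0) (56.2435, 27) (0, 27)]  |A|=1601.1598
3. ⊥bis P5·P1 via (68.97,12.035): [(0, 0) (62.3609, 0) (56.2435, 27) (0, 27)]  |A|=1601.1598
4. ⊥bis P5·P2 via (54.96,11.42): [(0, 0) (62.3609, 0) (60.9449, 6.2499) (36.9248, 27) (0, 27)]  |A|=1400.7266
5. ⊥bis P5·P3 via (25.715,6.15): [(24.3069, 0) (62.3609, 0) (60.9449, 6.2499) (36.9248, 27) (30.4888, 27)]  |A|=660.9846
6. ⊥bis P5·P4 via (50.95,13.155): [(29.2744, 21.6958) (24.3069, 0) (62.3609, 0) (60.9449, 6.2499) (54.6302, 11.7049)]  |A|=538.453
7. canonical 5-gon: [(29.2744, 21.6958) (24.3069, 0) (62.3609, 0) (60.9449, 6.2499) (54.6302, 11.7049)]
8. shoelace: 538.453

Area of P5's cell: 538.4530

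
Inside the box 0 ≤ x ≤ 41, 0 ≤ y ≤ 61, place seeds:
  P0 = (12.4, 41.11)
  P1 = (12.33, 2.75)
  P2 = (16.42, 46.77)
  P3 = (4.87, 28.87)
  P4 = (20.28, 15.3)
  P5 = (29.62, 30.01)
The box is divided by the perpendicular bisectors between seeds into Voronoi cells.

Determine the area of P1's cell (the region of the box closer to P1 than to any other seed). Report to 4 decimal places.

Area of P1's cell: 276.0626

1. box [0,41]×[0,61]: [(0, 0) (41, 0) (41, 61) (0, 61)]
2. ⊥bis P1·P0 via (12.365,21.93): [(0, 21.9526) (0, 0) (41, 0) (41, 21.8777)]  |A|=898.5214
3. ⊥bis P1·P2 via (14.375,24.76): [(0, 21.9526) (0, 0) (41, 0) (41, 21.8777)]  |A|=898.5214
4. ⊥bis P1·P3 via (8.6,15.81): [(29.9161, 21.898) (0, 13.3538) (0, 0) (41, 0) (41, 21.8777)]  |A|=769.9007
5. ⊥bis P1·P4 via (16.305,9.025): [(6.5282, 15.2183) (0, 13.3538) (0, 0) (30.552, 0)]  |A|=276.0626
6. ⊥bis P1·P5 via (20.975,16.38): [(6.5282, 15.2183) (0, 13.3538) (0, 0) (30.552, 0)]  |A|=276.0626
7. canonical 4-gon: [(6.5282, 15.2183) (0, 13.3538) (0, 0) (30.552, 0)]
8. shoelace: 276.0626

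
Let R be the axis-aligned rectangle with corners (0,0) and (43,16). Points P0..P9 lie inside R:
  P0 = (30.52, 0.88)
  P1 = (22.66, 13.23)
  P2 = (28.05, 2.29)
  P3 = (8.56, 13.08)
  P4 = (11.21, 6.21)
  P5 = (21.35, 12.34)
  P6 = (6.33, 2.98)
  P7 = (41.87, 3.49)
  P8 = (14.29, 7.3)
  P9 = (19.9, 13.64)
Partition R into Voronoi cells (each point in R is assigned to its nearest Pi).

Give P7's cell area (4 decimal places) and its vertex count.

1. box [0,43]×[0,16]: [(0, 0) (43, 0) (43, 16) (0, 16)]
2. ⊥bis P7·P0 via (36.195,2.185): [(36.6975, 0) (43, 0) (43, 16) (33.0182, 16)]  |A|=130.2751
3. ⊥bis P7·P1 via (32.265,8.36): [(33.9918, 11.7658) (36.6975, 0) (43, 0) (43, 16) (36.1387, 16)]  |A|=123.6686
4. ⊥bis P7·P2 via (34.96,2.89): [(34.1604, 12.0983) (34.3091, 10.3861) (36.6975, 0) (43, 0) (43, 16) (36.1387, 16)]  |A|=123.4996
5. ⊥bis P7·P3 via (25.215,8.285): [(34.1604, 12.0983) (34.3091, 10.3861) (36.6975, 0) (43, 0) (43, 16) (36.1387, 16)]  |A|=123.4996
6. ⊥bis P7·P4 via (26.54,4.85): [(34.1604, 12.0983) (34.3091, 10.3861) (36.6975, 0) (43, 0) (43, 16) (36.1387, 16)]  |A|=123.4996
7. ⊥bis P7·P5 via (31.61,7.915): [(34.1604, 12.0983) (34.3091, 10.3861) (36.6975, 0) (43, 0) (43, 16) (36.1387, 16)]  |A|=123.4996
8. ⊥bis P7·P6 via (24.1,3.235): [(34.1604, 12.0983) (34.3091, 10.3861) (36.6975, 0) (43, 0) (43, 16) (36.1387, 16)]  |A|=123.4996
9. ⊥bis P7·P8 via (28.08,5.395): [(34.1604, 12.0983) (34.3091, 10.3861) (36.6975, 0) (43, 0) (43, 16) (36.1387, 16)]  |A|=123.4996
10. ⊥bis P7·P9 via (30.885,8.565): [(34.1604, 12.0983) (34.3091, 10.3861) (36.6975, 0) (43, 0) (43, 16) (36.1387, 16)]  |A|=123.4996
11. canonical 6-gon: [(34.1604, 12.0983) (34.3091, 10.3861) (36.6975, 0) (43, 0) (43, 16) (36.1387, 16)]
12. shoelace: 123.4996

Area of P7's cell: 123.4996 (6 vertices)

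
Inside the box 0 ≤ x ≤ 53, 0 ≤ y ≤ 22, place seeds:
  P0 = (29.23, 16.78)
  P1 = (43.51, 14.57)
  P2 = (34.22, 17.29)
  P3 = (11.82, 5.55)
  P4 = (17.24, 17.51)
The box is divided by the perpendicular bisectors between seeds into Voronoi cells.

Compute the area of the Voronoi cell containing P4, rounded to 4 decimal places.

1. box [0,53]×[0,22]: [(0, 0) (53, 0) (53, 22) (0, 22)]
2. ⊥bis P4·P0 via (23.235,17.145): [(0, 0) (22.1911, 0) (23.5306, 22) (0, 22)]  |A|=502.9391
3. ⊥bis P4·P1 via (30.375,16.04): [(0, 0) (22.1911, 0) (23.5306, 22) (0, 22)]  |A|=502.9391
4. ⊥bis P4·P2 via (25.73,17.4): [(0, 0) (22.1911, 0) (23.5306, 22) (0, 22)]  |A|=502.9391
5. ⊥bis P4·P3 via (14.53,11.53): [(0, 18.1147) (22.6686, 7.8418) (23.5306, 22) (0, 22)]  |A|=210.6132
6. canonical 4-gon: [(0, 18.1147) (22.6686, 7.8418) (23.5306, 22) (0, 22)]
7. shoelace: 210.6132

Area of P4's cell: 210.6132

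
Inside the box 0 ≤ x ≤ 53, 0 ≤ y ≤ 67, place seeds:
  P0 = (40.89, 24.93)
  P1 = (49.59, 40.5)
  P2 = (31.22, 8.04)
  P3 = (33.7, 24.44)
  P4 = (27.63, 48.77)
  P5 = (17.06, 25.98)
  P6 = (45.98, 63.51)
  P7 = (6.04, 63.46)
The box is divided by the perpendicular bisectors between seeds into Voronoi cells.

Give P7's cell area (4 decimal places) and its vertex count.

1. box [0,53]×[0,67]: [(0, 0) (53, 0) (53, 67) (0, 67)]
2. ⊥bis P7·P0 via (23.465,44.195): [(0, 22.9711) (48.6781, 67) (0, 67)]  |A|=1071.6206
3. ⊥bis P7·P1 via (27.815,51.98): [(0, 22.9711) (23.9346, 44.6198) (35.7337, 67) (0, 67)]  |A|=926.7711
4. ⊥bis P7·P2 via (18.63,35.75): [(0, 27.2855) (9.5844, 31.6402) (23.9346, 44.6198) (35.7337, 67) (0, 67)]  |A|=906.0959
5. ⊥bis P7·P3 via (19.87,43.95): [(0, 29.8648) (25.7963, 48.151) (35.7337, 67) (0, 67)]  |A|=815.7481
6. ⊥bis P7·P4 via (16.835,56.115): [(0, 31.3725) (24.2412, 67) (0, 67)]  |A|=431.8276
7. ⊥bis P7·P5 via (11.55,44.72): [(0, 41.324) (8.4645, 43.8128) (24.2412, 67) (0, 67)]  |A|=389.7103
8. ⊥bis P7·P6 via (26.01,63.485): [(0, 41.324) (8.4645, 43.8128) (24.2412, 67) (0, 67)]  |A|=389.7103
9. canonical 4-gon: [(0, 41.324) (8.4645, 43.8128) (24.2412, 67) (0, 67)]
10. shoelace: 389.7103

Area of P7's cell: 389.7103 (4 vertices)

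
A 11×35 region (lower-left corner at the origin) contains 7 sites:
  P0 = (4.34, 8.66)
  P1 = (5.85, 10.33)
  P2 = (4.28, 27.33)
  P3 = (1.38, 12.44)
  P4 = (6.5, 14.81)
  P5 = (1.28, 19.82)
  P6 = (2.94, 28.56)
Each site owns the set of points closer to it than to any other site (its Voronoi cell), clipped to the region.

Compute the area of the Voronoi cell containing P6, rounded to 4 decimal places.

Area of P6's cell: 55.2801

1. box [0,11]×[0,35]: [(0, 0) (11, 0) (11, 35) (0, 35)]
2. ⊥bis P6·P0 via (3.64,18.61): [(0, 18.3539) (11, 19.1278) (11, 35) (0, 35)]  |A|=178.8506
3. ⊥bis P6·P1 via (4.395,19.445): [(0, 18.7434) (11, 20.4993) (11, 35) (0, 35)]  |A|=169.1647
4. ⊥bis P6·P2 via (3.61,27.945): [(0, 24.0122) (10.0859, 35) (0, 35)]  |A|=55.4109
5. ⊥bis P6·P3 via (2.16,20.5): [(0, 24.0122) (10.0859, 35) (0, 35)]  |A|=55.4109
6. ⊥bis P6·P4 via (4.72,21.685): [(0, 24.0122) (10.0859, 35) (0, 35)]  |A|=55.4109
7. ⊥bis P6·P5 via (2.11,24.19): [(0, 24.5908) (0.4523, 24.5049) (10.0859, 35) (0, 35)]  |A|=55.2801
8. canonical 4-gon: [(0, 24.5908) (0.4523, 24.5049) (10.0859, 35) (0, 35)]
9. shoelace: 55.2801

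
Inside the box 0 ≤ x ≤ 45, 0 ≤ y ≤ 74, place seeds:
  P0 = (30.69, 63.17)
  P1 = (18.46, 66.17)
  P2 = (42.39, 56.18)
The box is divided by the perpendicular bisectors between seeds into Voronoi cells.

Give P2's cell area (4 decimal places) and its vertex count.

1. box [0,45]×[0,74]: [(0, 0) (45, 0) (45, 74) (0, 74)]
2. ⊥bis P2·P0 via (36.54,59.675): [(0.888, 0) (45, 0) (45, 73.8355)]  |A|=1628.5156
3. ⊥bis P2·P1 via (30.425,61.175): [(14.1614, 22.2173) (4.8864, 0) (45, 0) (45, 73.8355)]  |A|=1584.0988
4. canonical 4-gon: [(14.1614, 22.2173) (4.8864, 0) (45, 0) (45, 73.8355)]
5. shoelace: 1584.0988

Area of P2's cell: 1584.0988 (4 vertices)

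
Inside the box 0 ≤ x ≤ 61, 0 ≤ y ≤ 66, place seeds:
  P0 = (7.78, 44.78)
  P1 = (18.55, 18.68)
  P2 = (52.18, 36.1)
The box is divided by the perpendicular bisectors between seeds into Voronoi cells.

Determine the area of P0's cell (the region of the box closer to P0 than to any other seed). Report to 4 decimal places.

Area of P0's cell: 1068.3637

1. box [0,61]×[0,66]: [(0, 0) (61, 0) (61, 66) (0, 66)]
2. ⊥bis P0·P1 via (13.165,31.73): [(0, 26.2975) (61, 51.4688) (61, 66) (0, 66)]  |A|=1654.1261
3. ⊥bis P0·P2 via (29.98,40.44): [(0, 26.2975) (29.6033, 38.5132) (34.9769, 66) (0, 66)]  |A|=1068.3637
4. canonical 4-gon: [(0, 26.2975) (29.6033, 38.5132) (34.9769, 66) (0, 66)]
5. shoelace: 1068.3637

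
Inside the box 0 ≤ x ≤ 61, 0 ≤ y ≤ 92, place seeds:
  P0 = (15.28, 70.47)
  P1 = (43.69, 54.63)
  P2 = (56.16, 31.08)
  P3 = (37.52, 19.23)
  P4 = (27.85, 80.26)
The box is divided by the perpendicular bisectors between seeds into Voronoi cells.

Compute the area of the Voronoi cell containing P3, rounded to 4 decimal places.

Area of P3's cell: 1935.1323

1. box [0,61]×[0,92]: [(0, 0) (61, 0) (61, 92) (0, 92)]
2. ⊥bis P3·P0 via (26.4,44.85): [(0, 33.3915) (0, 0) (61, 0) (61, 59.8676)]  |A|=2844.4024
3. ⊥bis P3·P1 via (40.605,36.93): [(17.4506, 40.9657) (0, 33.3915) (0, 0) (61, 0) (61, 33.3753)]  |A|=2267.5397
4. ⊥bis P3·P2 via (46.84,25.155): [(39.1984, 37.1752) (17.4506, 40.9657) (0, 33.3915) (0, 0) (61, 0) (61, 2.8814)]  |A|=1935.1323
5. ⊥bis P3·P4 via (32.685,49.745): [(39.1984, 37.1752) (17.4506, 40.9657) (0, 33.3915) (0, 0) (61, 0) (61, 2.8814)]  |A|=1935.1323
6. canonical 6-gon: [(39.1984, 37.1752) (17.4506, 40.9657) (0, 33.3915) (0, 0) (61, 0) (61, 2.8814)]
7. shoelace: 1935.1323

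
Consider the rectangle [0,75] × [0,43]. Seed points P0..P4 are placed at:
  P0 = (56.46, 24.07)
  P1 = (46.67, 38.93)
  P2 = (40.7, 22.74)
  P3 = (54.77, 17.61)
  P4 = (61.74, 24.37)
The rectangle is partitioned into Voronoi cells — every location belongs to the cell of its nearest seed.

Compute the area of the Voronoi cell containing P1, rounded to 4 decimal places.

Area of P1's cell: 388.7062

1. box [0,75]×[0,43]: [(0, 0) (75, 0) (75, 43) (0, 43)]
2. ⊥bis P1·P0 via (51.565,31.5): [(0, 0) (3.7519, 0) (69.0206, 43) (0, 43)]  |A|=1564.6086
3. ⊥bis P1·P2 via (43.685,30.835): [(48.0901, 29.2107) (69.0206, 43) (10.6948, 43)]  |A|=402.137
4. ⊥bis P1·P3 via (50.72,28.27): [(48.0901, 29.2107) (69.0206, 43) (10.6948, 43)]  |A|=402.137
5. ⊥bis P1·P4 via (54.205,31.65): [(48.0901, 29.2107) (58.4294, 36.0224) (65.1709, 43) (10.6948, 43)]  |A|=388.7062
6. canonical 4-gon: [(48.0901, 29.2107) (58.4294, 36.0224) (65.1709, 43) (10.6948, 43)]
7. shoelace: 388.7062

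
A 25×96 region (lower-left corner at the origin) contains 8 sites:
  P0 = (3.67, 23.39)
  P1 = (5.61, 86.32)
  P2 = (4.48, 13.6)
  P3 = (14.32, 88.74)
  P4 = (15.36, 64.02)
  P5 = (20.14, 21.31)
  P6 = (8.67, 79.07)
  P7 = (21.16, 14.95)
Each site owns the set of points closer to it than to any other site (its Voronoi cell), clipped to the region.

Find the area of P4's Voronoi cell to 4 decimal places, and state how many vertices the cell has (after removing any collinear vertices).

1. box [0,25]×[0,96]: [(0, 0) (25, 0) (25, 96) (0, 96)]
2. ⊥bis P4·P0 via (9.515,43.705): [(0, 46.4426) (25, 39.2497) (25, 96) (0, 96)]  |A|=1328.846
3. ⊥bis P4·P1 via (10.485,75.17): [(0, 70.5858) (0, 46.4426) (25, 39.2497) (25, 81.5162)]  |A|=830.1209
4. ⊥bis P4·P2 via (9.92,38.81): [(0, 70.5858) (0, 46.4426) (25, 39.2497) (25, 81.5162)]  |A|=830.1209
5. ⊥bis P4·P3 via (14.84,76.38): [(13.0835, 76.3061) (0, 70.5858) (0, 46.4426) (25, 39.2497) (25, 76.8074)]  |A|=802.0646
6. ⊥bis P4·P5 via (17.75,42.665): [(13.0835, 76.3061) (0, 70.5858) (0, 46.4426) (14.4236, 42.2927) (25, 43.4764) (25, 76.8074)]  |A|=779.7128
7. ⊥bis P4·P6 via (12.015,71.545): [(23.7337, 76.7542) (0, 66.2041) (0, 46.4426) (14.4236, 42.2927) (25, 43.4764) (25, 76.8074)]  |A|=700.1863
8. ⊥bis P4·P7 via (18.26,39.485): [(23.7337, 76.7542) (0, 66.2041) (0, 46.4426) (14.4236, 42.2927) (25, 43.4764) (25, 76.8074)]  |A|=700.1863
9. canonical 6-gon: [(23.7337, 76.7542) (0, 66.2041) (0, 46.4426) (14.4236, 42.2927) (25, 43.4764) (25, 76.8074)]
10. shoelace: 700.1863

Area of P4's cell: 700.1863 (6 vertices)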